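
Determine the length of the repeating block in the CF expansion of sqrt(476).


Run the CF algorithm for sqrt(476).
a_0 = floor(sqrt(476)) = 21; set m_0=0, q_0=1.
Recurrence: m' = q*a - m,  q' = (d - m'^2)/q,  a' = floor((a_0 + m')/q').
  step 1: m=21, q=35, a=1
  step 2: m=14, q=8, a=4
  step 3: m=18, q=19, a=2
  step 4: m=20, q=4, a=10
  step 5: m=20, q=19, a=2
  step 6: m=18, q=8, a=4
  step 7: m=14, q=35, a=1
  step 8: m=21, q=1, a=42
a_8 = 2*a_0 = 42, so the period closes here.
sqrt(476) = [21; 1, 4, 2, 10, 2, 4, 1, 42]
Period length = 8

8


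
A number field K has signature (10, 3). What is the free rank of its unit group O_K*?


By Dirichlet's unit theorem:
rank = r1 + r2 - 1
= 10 + 3 - 1
= 12

12


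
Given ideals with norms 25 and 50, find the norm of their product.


N(IJ) = N(I) * N(J)
= 25 * 50
= 1250

1250


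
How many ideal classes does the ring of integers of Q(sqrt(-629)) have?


K = Q(sqrt(-629)). d mod 4 = 3, so D = disc(K) = 4d = -2516
h(K) equals the number of primitive reduced positive-definite forms (a, b, c) = a*x^2 + b*x*y + c*y^2 with b^2 - 4ac = D,
where reduced means |b| <= a <= c, with b >= 0 whenever |b| = a or a = c, and primitive means gcd(a, b, c) = 1.
Reduced forces 3a^2 <= |D| = 2516, so 1 <= a <= 28; b must have the parity of D, and c = (b^2 - D)/(4a) must be an integer >= a.
Enumerate a = 1..28, b in [-a, a]:
  a=1: (1, 0, 629)  [1]
  a=2: (2, 2, 315)  [1]
  a=3: (3, -2, 210), (3, 2, 210)  [2]
  a=4: none
  a=5: (5, -2, 126), (5, 2, 126)  [2]
  a=6: (6, -2, 105), (6, 2, 105)  [2]
  a=7: (7, -2, 90), (7, 2, 90)  [2]
  a=8: none
  a=9: (9, -2, 70), (9, 2, 70)  [2]
  a=10: (10, -2, 63), (10, 2, 63)  [2]
  a=11: (11, -6, 58), (11, 6, 58)  [2]
  a=12..13: none
  a=14: (14, -2, 45), (14, 2, 45)  [2]
  a=15: (15, -8, 43), (15, -2, 42), (15, 2, 42), (15, 8, 43)  [4]
  a=16: none
  a=17: (17, 0, 37)  [1]
  a=18: (18, -2, 35), (18, 2, 35)  [2]
  a=19: (19, -12, 35), (19, 12, 35)  [2]
  a=20: none
  a=21: (21, -16, 33), (21, -2, 30), (21, 2, 30), (21, 16, 33)  [4]
  a=22: (22, -6, 29), (22, 6, 29)  [2]
  a=23..24: none
  a=25: (25, -22, 30), (25, 22, 30)  [2]
  a=26: none
  a=27: (27, 20, 27)  [1]
  a=28: none
Total reduced forms: 1 + 1 + 2 + 2 + 2 + 2 + 2 + 2 + 2 + 2 + 4 + 1 + 2 + 2 + 4 + 2 + 2 + 1 = 36
h = 36

36


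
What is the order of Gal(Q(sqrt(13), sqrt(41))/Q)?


The 2 square roots of distinct primes are multiplicatively independent over Q,
so [K:Q] = 2^2 and Gal(K/Q) is isomorphic to (Z/2Z)^2.
|Gal| = 2^2 = 4

4


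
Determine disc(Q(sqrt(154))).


For K = Q(sqrt(d)) with d squarefree: disc(K) = d if d = 1 mod 4, and disc(K) = 4d if d = 2 or 3 mod 4.
Here d = 154, and d mod 4 = 2.
d = 2 mod 4, not 1 (O_K = Z[sqrt(d)]), so disc(K) = 4d = 4 * (154) = 616

616


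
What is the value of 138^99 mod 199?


p = 199 is prime and the exponent is (p-1)/2 = 99, so by Euler's criterion 138^99 = (138/199) = +1 or -1 mod 199.
Compute by square-and-multiply:
  99 = 64 + 32 + 2 + 1 (binary 1100011)
  Repeated squaring mod 199: 138^1 = 138, 138^2 = 139, 138^4 = 18, 138^8 = 125, 138^16 = 103, 138^32 = 62, 138^64 = 63
  138^99 = 138^64 * 138^32 * 138^2 * 138^1 = 63 * 62 * 139 * 138 mod 199
    63 * 62 = 3906 = 125 mod 199
    125 * 139 = 17375 = 62 mod 199
    62 * 138 = 8556 = 198 mod 199
  138^99 = 198 mod 199
Result 198 = p - 1 = -1 mod 199: 138 is a quadratic non-residue mod 199. As a residue in [0, p-1] the value is 198.
138^99 mod 199 = 198

198


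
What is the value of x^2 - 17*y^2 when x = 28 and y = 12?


x^2 - d*y^2
= 28^2 - 17*12^2
= 784 - 2448
= -1664

-1664


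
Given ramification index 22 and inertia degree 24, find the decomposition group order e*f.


|D_P| = e * f
= 22 * 24
= 528

528


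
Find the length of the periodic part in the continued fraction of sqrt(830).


Run the CF algorithm for sqrt(830).
a_0 = floor(sqrt(830)) = 28; set m_0=0, q_0=1.
Recurrence: m' = q*a - m,  q' = (d - m'^2)/q,  a' = floor((a_0 + m')/q').
  step 1: m=28, q=46, a=1
  step 2: m=18, q=11, a=4
  step 3: m=26, q=14, a=3
  step 4: m=16, q=41, a=1
  step 5: m=25, q=5, a=10
  step 6: m=25, q=41, a=1
  step 7: m=16, q=14, a=3
  step 8: m=26, q=11, a=4
  step 9: m=18, q=46, a=1
  step 10: m=28, q=1, a=56
a_10 = 2*a_0 = 56, so the period closes here.
sqrt(830) = [28; 1, 4, 3, 1, 10, 1, 3, 4, 1, 56]
Period length = 10

10


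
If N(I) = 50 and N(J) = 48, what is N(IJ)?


N(IJ) = N(I) * N(J)
= 50 * 48
= 2400

2400


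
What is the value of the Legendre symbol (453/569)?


p = 569 is prime, so compute (453/569) with the reciprocity algorithm (Jacobi-symbol steps: pull out 2s via (2/n), flip via reciprocity, reduce):
  reciprocity: (453/569) -> +(569/453)
  reduce: (116/453)
  pull out 2: (2/453) = -1  (since 453 mod 8 = 5)
  pull out 2: (2/453) = -1  (since 453 mod 8 = 5)
  reciprocity: (29/453) -> +(453/29)
  reduce: (18/29)
  pull out 2: (2/29) = -1  (since 29 mod 8 = 5)
  reciprocity: (9/29) -> +(29/9)
  reduce: (2/9)
  pull out 2: (2/9) = +1  (since 9 mod 8 = 1)
  (1/9) = 1
Product of signs = -1
(453/569) = -1

-1


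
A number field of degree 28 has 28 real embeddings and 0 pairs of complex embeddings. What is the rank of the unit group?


By Dirichlet's unit theorem:
rank = r1 + r2 - 1
= 28 + 0 - 1
= 27

27


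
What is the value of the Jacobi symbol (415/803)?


Compute (415/803) via quadratic reciprocity:
  reciprocity: (415/803) -> -(803/415)
  reduce: (388/415)
  pull out 2: (2/415) = +1  (since 415 mod 8 = 7)
  pull out 2: (2/415) = +1  (since 415 mod 8 = 7)
  reciprocity: (97/415) -> +(415/97)
  reduce: (27/97)
  reciprocity: (27/97) -> +(97/27)
  reduce: (16/27)
  pull out 2: (2/27) = -1  (since 27 mod 8 = 3)
  pull out 2: (2/27) = -1  (since 27 mod 8 = 3)
  pull out 2: (2/27) = -1  (since 27 mod 8 = 3)
  pull out 2: (2/27) = -1  (since 27 mod 8 = 3)
  (1/27) = 1
Product of signs = -1

-1


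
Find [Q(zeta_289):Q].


The degree equals Euler's totient phi(289).
289 = 17^2
phi(289) = 272

272


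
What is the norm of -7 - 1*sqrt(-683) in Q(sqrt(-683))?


N(a + b*sqrt(d)) = a^2 - d*b^2
= (-7)^2 - (-683)*(-1)^2
= 49 + 683
= 732

732


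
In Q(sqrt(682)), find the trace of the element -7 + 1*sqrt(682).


Tr(a + b*sqrt(d)) = (a + b*sqrt(d)) + (a - b*sqrt(d)) = 2a
= 2 * (-7)
= -14

-14


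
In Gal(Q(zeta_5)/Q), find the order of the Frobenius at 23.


The Frobenius at p in Gal(Q(zeta_n)/Q) = (Z/nZ)* is the class of p, so its order is ord_5(23), the smallest k >= 1 with 23^k = 1 mod 5.
n = 5 = 5, phi(5) = 4; the order divides phi(n).
Divisors of 4: 1, 2, 4
Repeated squaring mod 5: 23^1 = 3, 23^2 = 4, 23^4 = 1
Test divisors in increasing order:
  k=1: 23^1 = 3 mod 5
  k=2: 23^2 = 4 mod 5
  k=4: 23^4 = 1 mod 5  <- first divisor giving 1
Order = 4

4


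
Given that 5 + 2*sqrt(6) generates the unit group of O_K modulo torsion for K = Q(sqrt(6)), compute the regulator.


epsilon = 5 + 2*sqrt(6)
= 9.8990
R = ln(9.8990)
= 2.2924

2.2924


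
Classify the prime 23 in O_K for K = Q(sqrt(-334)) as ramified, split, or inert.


K = Q(sqrt(-334)). Since d mod 4 = 2, disc(K) = -1336.
Check p | disc: -1336 mod 23 = 21.
p does not divide disc. Compute Legendre symbol (d/p):
11^((23-1)/2) mod 23 = -1
(d/p) = -1, so p is inert: (p) stays prime with e=1, f=2, g=1.
Therefore p is inert.

inert


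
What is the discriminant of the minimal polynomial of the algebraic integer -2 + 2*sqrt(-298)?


The element -2 + 2*sqrt(-298) has minimal polynomial:
x^2 + 4*x + 1196
Discriminant = (4)^2 - 4*(1196)
= 16 - 4784
= -4768

-4768


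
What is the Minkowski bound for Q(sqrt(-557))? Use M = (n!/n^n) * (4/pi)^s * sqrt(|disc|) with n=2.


d = -557, d mod 4 = 3, so disc(K) = 4d = -2228; |disc(K)| = 2228
Imaginary quadratic field, so n = 2, s = r2 = 1, r1 = 0
M = (n!/n^n) * (4/pi)^s * sqrt(|disc(K)|) = (2!/2^2) * (4/pi)^1 * sqrt(2228)
= 0.5 * 1.273240 * 47.201695
= 30.0495

30.0495


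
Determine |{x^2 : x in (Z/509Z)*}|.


For prime p, the number of non-zero quadratic residues is (p-1)/2.
= (509-1)/2
= 254

254


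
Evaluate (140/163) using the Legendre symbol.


p = 163 is prime, so compute (140/163) with the reciprocity algorithm (Jacobi-symbol steps: pull out 2s via (2/n), flip via reciprocity, reduce):
  pull out 2: (2/163) = -1  (since 163 mod 8 = 3)
  pull out 2: (2/163) = -1  (since 163 mod 8 = 3)
  reciprocity: (35/163) -> -(163/35)
  reduce: (23/35)
  reciprocity: (23/35) -> -(35/23)
  reduce: (12/23)
  pull out 2: (2/23) = +1  (since 23 mod 8 = 7)
  pull out 2: (2/23) = +1  (since 23 mod 8 = 7)
  reciprocity: (3/23) -> -(23/3)
  reduce: (2/3)
  pull out 2: (2/3) = -1  (since 3 mod 8 = 3)
  (1/3) = 1
Product of signs = 1
(140/163) = 1

1


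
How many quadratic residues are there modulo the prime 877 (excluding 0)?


For prime p, the number of non-zero quadratic residues is (p-1)/2.
= (877-1)/2
= 438

438


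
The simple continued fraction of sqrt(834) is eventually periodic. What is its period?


Run the CF algorithm for sqrt(834).
a_0 = floor(sqrt(834)) = 28; set m_0=0, q_0=1.
Recurrence: m' = q*a - m,  q' = (d - m'^2)/q,  a' = floor((a_0 + m')/q').
  step 1: m=28, q=50, a=1
  step 2: m=22, q=7, a=7
  step 3: m=27, q=15, a=3
  step 4: m=18, q=34, a=1
  step 5: m=16, q=17, a=2
  step 6: m=18, q=30, a=1
  step 7: m=12, q=23, a=1
  step 8: m=11, q=31, a=1
  step 9: m=20, q=14, a=3
  step 10: m=22, q=25, a=2
  step 11: m=28, q=2, a=28
  step 12: m=28, q=25, a=2
  step 13: m=22, q=14, a=3
  step 14: m=20, q=31, a=1
  step 15: m=11, q=23, a=1
  step 16: m=12, q=30, a=1
  step 17: m=18, q=17, a=2
  step 18: m=16, q=34, a=1
  step 19: m=18, q=15, a=3
  step 20: m=27, q=7, a=7
  step 21: m=22, q=50, a=1
  step 22: m=28, q=1, a=56
a_22 = 2*a_0 = 56, so the period closes here.
sqrt(834) = [28; 1, 7, 3, 1, 2, 1, 1, 1, 3, 2, 28, 2, 3, 1, 1, 1, 2, 1, 3, 7, 1, 56]
Period length = 22

22


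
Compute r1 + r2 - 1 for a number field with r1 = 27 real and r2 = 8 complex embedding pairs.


By Dirichlet's unit theorem:
rank = r1 + r2 - 1
= 27 + 8 - 1
= 34

34


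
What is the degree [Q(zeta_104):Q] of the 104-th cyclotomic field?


The degree equals Euler's totient phi(104).
104 = 2^3 * 13
phi(104) = 48

48


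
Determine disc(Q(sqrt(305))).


For K = Q(sqrt(d)) with d squarefree: disc(K) = d if d = 1 mod 4, and disc(K) = 4d if d = 2 or 3 mod 4.
Here d = 305, and d mod 4 = 1.
d = 1 mod 4 (O_K = Z[(1+sqrt(d))/2]), so disc(K) = d = 305

305


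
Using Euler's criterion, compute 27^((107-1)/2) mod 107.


p = 107 is prime and the exponent is (p-1)/2 = 53, so by Euler's criterion 27^53 = (27/107) = +1 or -1 mod 107.
Compute by square-and-multiply:
  53 = 32 + 16 + 4 + 1 (binary 110101)
  Repeated squaring mod 107: 27^1 = 27, 27^2 = 87, 27^4 = 79, 27^8 = 35, 27^16 = 48, 27^32 = 57
  27^53 = 27^32 * 27^16 * 27^4 * 27^1 = 57 * 48 * 79 * 27 mod 107
    57 * 48 = 2736 = 61 mod 107
    61 * 79 = 4819 = 4 mod 107
    4 * 27 = 108 = 1 mod 107
  27^53 = 1 mod 107
Result 1: 27 is a quadratic residue mod 107.
27^53 mod 107 = 1

1


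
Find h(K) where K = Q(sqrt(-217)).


K = Q(sqrt(-217)). d mod 4 = 3, so D = disc(K) = 4d = -868
h(K) equals the number of primitive reduced positive-definite forms (a, b, c) = a*x^2 + b*x*y + c*y^2 with b^2 - 4ac = D,
where reduced means |b| <= a <= c, with b >= 0 whenever |b| = a or a = c, and primitive means gcd(a, b, c) = 1.
Reduced forces 3a^2 <= |D| = 868, so 1 <= a <= 17; b must have the parity of D, and c = (b^2 - D)/(4a) must be an integer >= a.
Enumerate a = 1..17, b in [-a, a]:
  a=1: (1, 0, 217)  [1]
  a=2: (2, 2, 109)  [1]
  a=3..6: none
  a=7: (7, 0, 31)  [1]
  a=8..10: none
  a=11: (11, -10, 22), (11, 10, 22)  [2]
  a=12: none
  a=13: (13, -4, 17), (13, 4, 17)  [2]
  a=14: (14, 14, 19)  [1]
  a=15..17: none
Total reduced forms: 1 + 1 + 1 + 2 + 2 + 1 = 8
h = 8

8


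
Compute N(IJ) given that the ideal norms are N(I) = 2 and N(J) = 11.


N(IJ) = N(I) * N(J)
= 2 * 11
= 22

22


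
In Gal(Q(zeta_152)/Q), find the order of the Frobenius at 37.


The Frobenius at p in Gal(Q(zeta_n)/Q) = (Z/nZ)* is the class of p, so its order is ord_152(37), the smallest k >= 1 with 37^k = 1 mod 152.
n = 152 = 2^3 * 19, phi(152) = 72; the order divides phi(n).
Divisors of 72: 1, 2, 3, 4, 6, 8, 9, 12, 18, 24, 36, 72
Repeated squaring mod 152: 37^1 = 37, 37^2 = 1, 37^4 = 1, 37^8 = 1, 37^16 = 1, 37^32 = 1, 37^64 = 1
Test divisors in increasing order:
  k=1: 37^1 = 37 mod 152
  k=2: 37^2 = 1 mod 152  <- first divisor giving 1
Order = 2

2


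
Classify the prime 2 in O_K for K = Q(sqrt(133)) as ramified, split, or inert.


K = Q(sqrt(133)). Since d mod 4 = 1, disc(K) = 133.
Check p | disc: 133 mod 2 = 1.
p=2 does not divide disc (d is 1 mod 4). 2 splits iff d = 1 mod 8.
d mod 8 = 5, so (d/2) = -1.
(d/p) = -1, so p is inert: (p) stays prime with e=1, f=2, g=1.
Therefore p is inert.

inert


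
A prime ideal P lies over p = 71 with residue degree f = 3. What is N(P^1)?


N(P^a) = p^(a*f)
= 71^(1*3)
= 71^3
= 357911

357911


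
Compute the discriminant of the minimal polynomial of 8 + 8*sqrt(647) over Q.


The element 8 + 8*sqrt(647) has minimal polynomial:
x^2 - 16*x - 41344
Discriminant = (-16)^2 - 4*(-41344)
= 256 + 165376
= 165632

165632


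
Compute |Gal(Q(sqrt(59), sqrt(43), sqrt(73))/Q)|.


The 3 square roots of distinct primes are multiplicatively independent over Q,
so [K:Q] = 2^3 and Gal(K/Q) is isomorphic to (Z/2Z)^3.
|Gal| = 2^3 = 8

8


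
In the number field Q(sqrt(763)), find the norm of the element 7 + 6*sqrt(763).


N(a + b*sqrt(d)) = a^2 - d*b^2
= (7)^2 - (763)*(6)^2
= 49 - 27468
= -27419

-27419


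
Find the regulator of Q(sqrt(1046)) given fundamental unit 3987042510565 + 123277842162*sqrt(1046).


epsilon = 3987042510565 + 123277842162*sqrt(1046)
= 7.9741e+12
R = ln(7.9741e+12)
= 29.7072

29.7072


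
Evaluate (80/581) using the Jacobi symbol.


Compute (80/581) via quadratic reciprocity:
  pull out 2: (2/581) = -1  (since 581 mod 8 = 5)
  pull out 2: (2/581) = -1  (since 581 mod 8 = 5)
  pull out 2: (2/581) = -1  (since 581 mod 8 = 5)
  pull out 2: (2/581) = -1  (since 581 mod 8 = 5)
  reciprocity: (5/581) -> +(581/5)
  reduce: (1/5)
  (1/5) = 1
Product of signs = 1

1


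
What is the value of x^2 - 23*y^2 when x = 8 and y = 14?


x^2 - d*y^2
= 8^2 - 23*14^2
= 64 - 4508
= -4444

-4444


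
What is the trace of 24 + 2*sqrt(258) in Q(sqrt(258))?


Tr(a + b*sqrt(d)) = (a + b*sqrt(d)) + (a - b*sqrt(d)) = 2a
= 2 * (24)
= 48

48


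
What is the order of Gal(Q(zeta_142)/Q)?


|Gal(Q(zeta_142)/Q)| = phi(142)
= 70

70


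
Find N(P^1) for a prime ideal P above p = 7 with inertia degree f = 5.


N(P^a) = p^(a*f)
= 7^(1*5)
= 7^5
= 16807

16807


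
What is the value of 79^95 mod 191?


p = 191 is prime and the exponent is (p-1)/2 = 95, so by Euler's criterion 79^95 = (79/191) = +1 or -1 mod 191.
Compute by square-and-multiply:
  95 = 64 + 16 + 8 + 4 + 2 + 1 (binary 1011111)
  Repeated squaring mod 191: 79^1 = 79, 79^2 = 129, 79^4 = 24, 79^8 = 3, 79^16 = 9, 79^32 = 81, 79^64 = 67
  79^95 = 79^64 * 79^16 * 79^8 * 79^4 * 79^2 * 79^1 = 67 * 9 * 3 * 24 * 129 * 79 mod 191
    67 * 9 = 603 = 30 mod 191
    30 * 3 = 90 = 90 mod 191
    90 * 24 = 2160 = 59 mod 191
    59 * 129 = 7611 = 162 mod 191
    162 * 79 = 12798 = 1 mod 191
  79^95 = 1 mod 191
Result 1: 79 is a quadratic residue mod 191.
79^95 mod 191 = 1

1


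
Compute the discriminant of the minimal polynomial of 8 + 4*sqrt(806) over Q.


The element 8 + 4*sqrt(806) has minimal polynomial:
x^2 - 16*x - 12832
Discriminant = (-16)^2 - 4*(-12832)
= 256 + 51328
= 51584

51584


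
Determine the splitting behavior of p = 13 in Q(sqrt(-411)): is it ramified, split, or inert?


K = Q(sqrt(-411)). Since d mod 4 = 1, disc(K) = -411.
Check p | disc: -411 mod 13 = 5.
p does not divide disc. Compute Legendre symbol (d/p):
5^((13-1)/2) mod 13 = -1
(d/p) = -1, so p is inert: (p) stays prime with e=1, f=2, g=1.
Therefore p is inert.

inert


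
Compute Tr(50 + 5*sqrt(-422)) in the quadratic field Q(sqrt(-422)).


Tr(a + b*sqrt(d)) = (a + b*sqrt(d)) + (a - b*sqrt(d)) = 2a
= 2 * (50)
= 100

100


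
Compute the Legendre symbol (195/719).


p = 719 is prime, so compute (195/719) with the reciprocity algorithm (Jacobi-symbol steps: pull out 2s via (2/n), flip via reciprocity, reduce):
  reciprocity: (195/719) -> -(719/195)
  reduce: (134/195)
  pull out 2: (2/195) = -1  (since 195 mod 8 = 3)
  reciprocity: (67/195) -> -(195/67)
  reduce: (61/67)
  reciprocity: (61/67) -> +(67/61)
  reduce: (6/61)
  pull out 2: (2/61) = -1  (since 61 mod 8 = 5)
  reciprocity: (3/61) -> +(61/3)
  reduce: (1/3)
  (1/3) = 1
Product of signs = 1
(195/719) = 1

1


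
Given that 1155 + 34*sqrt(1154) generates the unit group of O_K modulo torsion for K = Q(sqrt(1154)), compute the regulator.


epsilon = 1155 + 34*sqrt(1154)
= 2309.9996
R = ln(2309.9996)
= 7.7450

7.7450


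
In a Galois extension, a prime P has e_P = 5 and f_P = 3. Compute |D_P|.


|D_P| = e * f
= 5 * 3
= 15

15


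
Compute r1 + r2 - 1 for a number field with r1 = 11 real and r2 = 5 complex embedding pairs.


By Dirichlet's unit theorem:
rank = r1 + r2 - 1
= 11 + 5 - 1
= 15

15


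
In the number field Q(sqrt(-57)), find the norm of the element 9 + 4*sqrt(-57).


N(a + b*sqrt(d)) = a^2 - d*b^2
= (9)^2 - (-57)*(4)^2
= 81 + 912
= 993

993


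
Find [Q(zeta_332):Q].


The degree equals Euler's totient phi(332).
332 = 2^2 * 83
phi(332) = 164

164


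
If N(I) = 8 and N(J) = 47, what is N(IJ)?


N(IJ) = N(I) * N(J)
= 8 * 47
= 376

376


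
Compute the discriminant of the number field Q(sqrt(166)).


For K = Q(sqrt(d)) with d squarefree: disc(K) = d if d = 1 mod 4, and disc(K) = 4d if d = 2 or 3 mod 4.
Here d = 166, and d mod 4 = 2.
d = 2 mod 4, not 1 (O_K = Z[sqrt(d)]), so disc(K) = 4d = 4 * (166) = 664

664


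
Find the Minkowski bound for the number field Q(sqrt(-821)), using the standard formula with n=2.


d = -821, d mod 4 = 3, so disc(K) = 4d = -3284; |disc(K)| = 3284
Imaginary quadratic field, so n = 2, s = r2 = 1, r1 = 0
M = (n!/n^n) * (4/pi)^s * sqrt(|disc(K)|) = (2!/2^2) * (4/pi)^1 * sqrt(3284)
= 0.5 * 1.273240 * 57.306195
= 36.4823

36.4823


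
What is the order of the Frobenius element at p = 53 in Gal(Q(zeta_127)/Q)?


The Frobenius at p in Gal(Q(zeta_n)/Q) = (Z/nZ)* is the class of p, so its order is ord_127(53), the smallest k >= 1 with 53^k = 1 mod 127.
n = 127 = 127, phi(127) = 126; the order divides phi(n).
Divisors of 126: 1, 2, 3, 6, 7, 9, 14, 18, 21, 42, 63, 126
Repeated squaring mod 127: 53^1 = 53, 53^2 = 15, 53^4 = 98, 53^8 = 79, 53^16 = 18, 53^32 = 70, 53^64 = 74
Test divisors in increasing order:
  k=1: 53^1 = 53 mod 127
  k=2: 53^2 = 15 mod 127
  k=3: 53^3 = 15 * 53 = 33 mod 127
  k=6: 53^6 = 98 * 15 = 73 mod 127
  k=7: 53^7 = 98 * 15 * 53 = 59 mod 127
  k=9: 53^9 = 79 * 53 = 123 mod 127
  k=14: 53^14 = 79 * 98 * 15 = 52 mod 127
  k=18: 53^18 = 18 * 15 = 16 mod 127
  k=21: 53^21 = 18 * 98 * 53 = 20 mod 127
  k=42: 53^42 = 70 * 79 * 15 = 19 mod 127
  k=63: 53^63 = 70 * 18 * 79 * 98 * 15 * 53 = 126 mod 127
  k=126: 53^126 = 74 * 70 * 18 * 79 * 98 * 15 = 1 mod 127  <- first divisor giving 1
Order = 126

126


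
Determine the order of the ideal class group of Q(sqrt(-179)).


K = Q(sqrt(-179)). d mod 4 = 1, so D = disc(K) = d = -179
h(K) equals the number of primitive reduced positive-definite forms (a, b, c) = a*x^2 + b*x*y + c*y^2 with b^2 - 4ac = D,
where reduced means |b| <= a <= c, with b >= 0 whenever |b| = a or a = c, and primitive means gcd(a, b, c) = 1.
Reduced forces 3a^2 <= |D| = 179, so 1 <= a <= 7; b must have the parity of D, and c = (b^2 - D)/(4a) must be an integer >= a.
Enumerate a = 1..7, b in [-a, a]:
  a=1: (1, 1, 45)  [1]
  a=2: none
  a=3: (3, -1, 15), (3, 1, 15)  [2]
  a=4: none
  a=5: (5, -1, 9), (5, 1, 9)  [2]
  a=6..7: none
Total reduced forms: 1 + 2 + 2 = 5
h = 5

5


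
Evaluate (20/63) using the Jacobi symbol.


Compute (20/63) via quadratic reciprocity:
  pull out 2: (2/63) = +1  (since 63 mod 8 = 7)
  pull out 2: (2/63) = +1  (since 63 mod 8 = 7)
  reciprocity: (5/63) -> +(63/5)
  reduce: (3/5)
  reciprocity: (3/5) -> +(5/3)
  reduce: (2/3)
  pull out 2: (2/3) = -1  (since 3 mod 8 = 3)
  (1/3) = 1
Product of signs = -1

-1


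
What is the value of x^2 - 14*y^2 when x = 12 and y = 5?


x^2 - d*y^2
= 12^2 - 14*5^2
= 144 - 350
= -206

-206


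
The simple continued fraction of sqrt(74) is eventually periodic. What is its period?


Run the CF algorithm for sqrt(74).
a_0 = floor(sqrt(74)) = 8; set m_0=0, q_0=1.
Recurrence: m' = q*a - m,  q' = (d - m'^2)/q,  a' = floor((a_0 + m')/q').
  step 1: m=8, q=10, a=1
  step 2: m=2, q=7, a=1
  step 3: m=5, q=7, a=1
  step 4: m=2, q=10, a=1
  step 5: m=8, q=1, a=16
a_5 = 2*a_0 = 16, so the period closes here.
sqrt(74) = [8; 1, 1, 1, 1, 16]
Period length = 5

5


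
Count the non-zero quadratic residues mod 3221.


For prime p, the number of non-zero quadratic residues is (p-1)/2.
= (3221-1)/2
= 1610

1610


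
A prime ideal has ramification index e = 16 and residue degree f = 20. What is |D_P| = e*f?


|D_P| = e * f
= 16 * 20
= 320

320


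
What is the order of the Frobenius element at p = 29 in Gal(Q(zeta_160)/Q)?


The Frobenius at p in Gal(Q(zeta_n)/Q) = (Z/nZ)* is the class of p, so its order is ord_160(29), the smallest k >= 1 with 29^k = 1 mod 160.
n = 160 = 2^5 * 5, phi(160) = 64; the order divides phi(n).
Divisors of 64: 1, 2, 4, 8, 16, 32, 64
Repeated squaring mod 160: 29^1 = 29, 29^2 = 41, 29^4 = 81, 29^8 = 1, 29^16 = 1, 29^32 = 1, 29^64 = 1
Test divisors in increasing order:
  k=1: 29^1 = 29 mod 160
  k=2: 29^2 = 41 mod 160
  k=4: 29^4 = 81 mod 160
  k=8: 29^8 = 1 mod 160  <- first divisor giving 1
Order = 8

8


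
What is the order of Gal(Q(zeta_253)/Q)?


|Gal(Q(zeta_253)/Q)| = phi(253)
= 220

220


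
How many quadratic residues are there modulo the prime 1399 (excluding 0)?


For prime p, the number of non-zero quadratic residues is (p-1)/2.
= (1399-1)/2
= 699

699


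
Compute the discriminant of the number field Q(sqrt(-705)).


For K = Q(sqrt(d)) with d squarefree: disc(K) = d if d = 1 mod 4, and disc(K) = 4d if d = 2 or 3 mod 4.
Here d = -705, and d mod 4 = 3.
d = 3 mod 4, not 1 (O_K = Z[sqrt(d)]), so disc(K) = 4d = 4 * (-705) = -2820

-2820


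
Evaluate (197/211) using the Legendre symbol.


p = 211 is prime, so compute (197/211) with the reciprocity algorithm (Jacobi-symbol steps: pull out 2s via (2/n), flip via reciprocity, reduce):
  reciprocity: (197/211) -> +(211/197)
  reduce: (14/197)
  pull out 2: (2/197) = -1  (since 197 mod 8 = 5)
  reciprocity: (7/197) -> +(197/7)
  reduce: (1/7)
  (1/7) = 1
Product of signs = -1
(197/211) = -1

-1


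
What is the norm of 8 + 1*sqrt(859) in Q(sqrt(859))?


N(a + b*sqrt(d)) = a^2 - d*b^2
= (8)^2 - (859)*(1)^2
= 64 - 859
= -795

-795


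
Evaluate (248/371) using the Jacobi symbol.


Compute (248/371) via quadratic reciprocity:
  pull out 2: (2/371) = -1  (since 371 mod 8 = 3)
  pull out 2: (2/371) = -1  (since 371 mod 8 = 3)
  pull out 2: (2/371) = -1  (since 371 mod 8 = 3)
  reciprocity: (31/371) -> -(371/31)
  reduce: (30/31)
  pull out 2: (2/31) = +1  (since 31 mod 8 = 7)
  reciprocity: (15/31) -> -(31/15)
  reduce: (1/15)
  (1/15) = 1
Product of signs = -1

-1


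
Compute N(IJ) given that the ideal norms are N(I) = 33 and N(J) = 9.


N(IJ) = N(I) * N(J)
= 33 * 9
= 297

297


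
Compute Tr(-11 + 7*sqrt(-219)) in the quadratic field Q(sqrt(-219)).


Tr(a + b*sqrt(d)) = (a + b*sqrt(d)) + (a - b*sqrt(d)) = 2a
= 2 * (-11)
= -22

-22


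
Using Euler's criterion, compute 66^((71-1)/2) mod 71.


p = 71 is prime and the exponent is (p-1)/2 = 35, so by Euler's criterion 66^35 = (66/71) = +1 or -1 mod 71.
Compute by square-and-multiply:
  35 = 32 + 2 + 1 (binary 100011)
  Repeated squaring mod 71: 66^1 = 66, 66^2 = 25, 66^4 = 57, 66^8 = 54, 66^16 = 5, 66^32 = 25
  66^35 = 66^32 * 66^2 * 66^1 = 25 * 25 * 66 mod 71
    25 * 25 = 625 = 57 mod 71
    57 * 66 = 3762 = 70 mod 71
  66^35 = 70 mod 71
Result 70 = p - 1 = -1 mod 71: 66 is a quadratic non-residue mod 71. As a residue in [0, p-1] the value is 70.
66^35 mod 71 = 70

70


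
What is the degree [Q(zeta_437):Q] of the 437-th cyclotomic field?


The degree equals Euler's totient phi(437).
437 = 19 * 23
phi(437) = 396

396


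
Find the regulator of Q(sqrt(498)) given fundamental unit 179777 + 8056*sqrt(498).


epsilon = 179777 + 8056*sqrt(498)
= 359554.0000
R = ln(359554.0000)
= 12.7926

12.7926


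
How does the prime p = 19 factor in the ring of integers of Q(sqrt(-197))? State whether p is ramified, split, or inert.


K = Q(sqrt(-197)). Since d mod 4 = 3, disc(K) = -788.
Check p | disc: -788 mod 19 = 10.
p does not divide disc. Compute Legendre symbol (d/p):
12^((19-1)/2) mod 19 = -1
(d/p) = -1, so p is inert: (p) stays prime with e=1, f=2, g=1.
Therefore p is inert.

inert


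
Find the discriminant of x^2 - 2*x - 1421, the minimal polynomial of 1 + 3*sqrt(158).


The element 1 + 3*sqrt(158) has minimal polynomial:
x^2 - 2*x - 1421
Discriminant = (-2)^2 - 4*(-1421)
= 4 + 5684
= 5688

5688


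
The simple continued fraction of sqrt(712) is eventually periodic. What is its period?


Run the CF algorithm for sqrt(712).
a_0 = floor(sqrt(712)) = 26; set m_0=0, q_0=1.
Recurrence: m' = q*a - m,  q' = (d - m'^2)/q,  a' = floor((a_0 + m')/q').
  step 1: m=26, q=36, a=1
  step 2: m=10, q=17, a=2
  step 3: m=24, q=8, a=6
  step 4: m=24, q=17, a=2
  step 5: m=10, q=36, a=1
  step 6: m=26, q=1, a=52
a_6 = 2*a_0 = 52, so the period closes here.
sqrt(712) = [26; 1, 2, 6, 2, 1, 52]
Period length = 6

6


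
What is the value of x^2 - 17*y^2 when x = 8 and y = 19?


x^2 - d*y^2
= 8^2 - 17*19^2
= 64 - 6137
= -6073

-6073


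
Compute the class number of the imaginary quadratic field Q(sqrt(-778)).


K = Q(sqrt(-778)). d mod 4 = 2, so D = disc(K) = 4d = -3112
h(K) equals the number of primitive reduced positive-definite forms (a, b, c) = a*x^2 + b*x*y + c*y^2 with b^2 - 4ac = D,
where reduced means |b| <= a <= c, with b >= 0 whenever |b| = a or a = c, and primitive means gcd(a, b, c) = 1.
Reduced forces 3a^2 <= |D| = 3112, so 1 <= a <= 32; b must have the parity of D, and c = (b^2 - D)/(4a) must be an integer >= a.
Enumerate a = 1..32, b in [-a, a]:
  a=1: (1, 0, 778)  [1]
  a=2: (2, 0, 389)  [1]
  a=3..10: none
  a=11: (11, -10, 73), (11, 10, 73)  [2]
  a=12..16: none
  a=17: (17, -4, 46), (17, 4, 46)  [2]
  a=18: none
  a=19: (19, -2, 41), (19, 2, 41)  [2]
  a=20..21: none
  a=22: (22, -12, 37), (22, 12, 37)  [2]
  a=23: (23, -4, 34), (23, 4, 34)  [2]
  a=24..28: none
  a=29: (29, -22, 31), (29, 22, 31)  [2]
  a=30..32: none
Total reduced forms: 1 + 1 + 2 + 2 + 2 + 2 + 2 + 2 = 14
h = 14

14


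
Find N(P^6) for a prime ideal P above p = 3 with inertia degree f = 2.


N(P^a) = p^(a*f)
= 3^(6*2)
= 3^12
= 531441

531441


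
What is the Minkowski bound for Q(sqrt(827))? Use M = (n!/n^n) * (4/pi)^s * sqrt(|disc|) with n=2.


d = 827, d mod 4 = 3, so disc(K) = 4d = 3308; |disc(K)| = 3308
Real quadratic field, so n = 2, s = r2 = 0, r1 = 2
M = (n!/n^n) * (4/pi)^s * sqrt(|disc(K)|) = (2!/2^2) * (4/pi)^0 * sqrt(3308)
= 0.5 * 1.000000 * 57.515215
= 28.7576

28.7576


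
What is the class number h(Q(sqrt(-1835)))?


K = Q(sqrt(-1835)). d mod 4 = 1, so D = disc(K) = d = -1835
h(K) equals the number of primitive reduced positive-definite forms (a, b, c) = a*x^2 + b*x*y + c*y^2 with b^2 - 4ac = D,
where reduced means |b| <= a <= c, with b >= 0 whenever |b| = a or a = c, and primitive means gcd(a, b, c) = 1.
Reduced forces 3a^2 <= |D| = 1835, so 1 <= a <= 24; b must have the parity of D, and c = (b^2 - D)/(4a) must be an integer >= a.
Enumerate a = 1..24, b in [-a, a]:
  a=1: (1, 1, 459)  [1]
  a=2: none
  a=3: (3, -1, 153), (3, 1, 153)  [2]
  a=4: none
  a=5: (5, 5, 93)  [1]
  a=6..8: none
  a=9: (9, -1, 51), (9, 1, 51)  [2]
  a=10..14: none
  a=15: (15, -5, 31), (15, 5, 31)  [2]
  a=16: none
  a=17: (17, -1, 27), (17, 1, 27)  [2]
  a=18..24: none
Total reduced forms: 1 + 2 + 1 + 2 + 2 + 2 = 10
h = 10

10


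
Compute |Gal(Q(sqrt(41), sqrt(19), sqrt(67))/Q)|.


The 3 square roots of distinct primes are multiplicatively independent over Q,
so [K:Q] = 2^3 and Gal(K/Q) is isomorphic to (Z/2Z)^3.
|Gal| = 2^3 = 8

8


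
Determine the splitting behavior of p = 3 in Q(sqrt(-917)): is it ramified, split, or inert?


K = Q(sqrt(-917)). Since d mod 4 = 3, disc(K) = -3668.
Check p | disc: -3668 mod 3 = 1.
p does not divide disc. Compute Legendre symbol (d/p):
1^((3-1)/2) mod 3 = 1
(d/p) = 1, so p splits: (p) = P*P' with e=1, f=1, g=2.
Therefore p is split.

split


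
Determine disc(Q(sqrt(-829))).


For K = Q(sqrt(d)) with d squarefree: disc(K) = d if d = 1 mod 4, and disc(K) = 4d if d = 2 or 3 mod 4.
Here d = -829, and d mod 4 = 3.
d = 3 mod 4, not 1 (O_K = Z[sqrt(d)]), so disc(K) = 4d = 4 * (-829) = -3316

-3316


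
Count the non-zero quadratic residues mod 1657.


For prime p, the number of non-zero quadratic residues is (p-1)/2.
= (1657-1)/2
= 828

828


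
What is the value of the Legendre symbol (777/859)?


p = 859 is prime, so compute (777/859) with the reciprocity algorithm (Jacobi-symbol steps: pull out 2s via (2/n), flip via reciprocity, reduce):
  reciprocity: (777/859) -> +(859/777)
  reduce: (82/777)
  pull out 2: (2/777) = +1  (since 777 mod 8 = 1)
  reciprocity: (41/777) -> +(777/41)
  reduce: (39/41)
  reciprocity: (39/41) -> +(41/39)
  reduce: (2/39)
  pull out 2: (2/39) = +1  (since 39 mod 8 = 7)
  (1/39) = 1
Product of signs = 1
(777/859) = 1

1


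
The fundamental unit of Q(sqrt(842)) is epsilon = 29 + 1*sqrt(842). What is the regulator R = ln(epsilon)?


epsilon = 29 + 1*sqrt(842)
= 58.0172
R = ln(58.0172)
= 4.0607

4.0607


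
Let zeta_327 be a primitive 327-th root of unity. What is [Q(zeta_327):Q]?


The degree equals Euler's totient phi(327).
327 = 3 * 109
phi(327) = 216

216


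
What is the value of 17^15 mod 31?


p = 31 is prime and the exponent is (p-1)/2 = 15, so by Euler's criterion 17^15 = (17/31) = +1 or -1 mod 31.
Compute by square-and-multiply:
  15 = 8 + 4 + 2 + 1 (binary 1111)
  Repeated squaring mod 31: 17^1 = 17, 17^2 = 10, 17^4 = 7, 17^8 = 18
  17^15 = 17^8 * 17^4 * 17^2 * 17^1 = 18 * 7 * 10 * 17 mod 31
    18 * 7 = 126 = 2 mod 31
    2 * 10 = 20 = 20 mod 31
    20 * 17 = 340 = 30 mod 31
  17^15 = 30 mod 31
Result 30 = p - 1 = -1 mod 31: 17 is a quadratic non-residue mod 31. As a residue in [0, p-1] the value is 30.
17^15 mod 31 = 30

30


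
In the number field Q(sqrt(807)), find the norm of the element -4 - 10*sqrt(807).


N(a + b*sqrt(d)) = a^2 - d*b^2
= (-4)^2 - (807)*(-10)^2
= 16 - 80700
= -80684

-80684


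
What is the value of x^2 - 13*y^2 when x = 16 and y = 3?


x^2 - d*y^2
= 16^2 - 13*3^2
= 256 - 117
= 139

139


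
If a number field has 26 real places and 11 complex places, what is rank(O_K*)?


By Dirichlet's unit theorem:
rank = r1 + r2 - 1
= 26 + 11 - 1
= 36

36


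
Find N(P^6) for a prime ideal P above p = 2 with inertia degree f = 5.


N(P^a) = p^(a*f)
= 2^(6*5)
= 2^30
= 1073741824

1073741824


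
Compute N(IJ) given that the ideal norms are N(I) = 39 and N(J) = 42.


N(IJ) = N(I) * N(J)
= 39 * 42
= 1638

1638


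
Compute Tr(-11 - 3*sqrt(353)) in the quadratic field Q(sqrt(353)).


Tr(a + b*sqrt(d)) = (a + b*sqrt(d)) + (a - b*sqrt(d)) = 2a
= 2 * (-11)
= -22

-22


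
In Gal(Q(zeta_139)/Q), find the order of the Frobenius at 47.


The Frobenius at p in Gal(Q(zeta_n)/Q) = (Z/nZ)* is the class of p, so its order is ord_139(47), the smallest k >= 1 with 47^k = 1 mod 139.
n = 139 = 139, phi(139) = 138; the order divides phi(n).
Divisors of 138: 1, 2, 3, 6, 23, 46, 69, 138
Repeated squaring mod 139: 47^1 = 47, 47^2 = 124, 47^4 = 86, 47^8 = 29, 47^16 = 7, 47^32 = 49, 47^64 = 38, 47^128 = 54
Test divisors in increasing order:
  k=1: 47^1 = 47 mod 139
  k=2: 47^2 = 124 mod 139
  k=3: 47^3 = 124 * 47 = 129 mod 139
  k=6: 47^6 = 86 * 124 = 100 mod 139
  k=23: 47^23 = 7 * 86 * 124 * 47 = 96 mod 139
  k=46: 47^46 = 49 * 29 * 86 * 124 = 42 mod 139
  k=69: 47^69 = 38 * 86 * 47 = 1 mod 139  <- first divisor giving 1
Order = 69

69


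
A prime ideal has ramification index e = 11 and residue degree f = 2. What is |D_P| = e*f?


|D_P| = e * f
= 11 * 2
= 22

22


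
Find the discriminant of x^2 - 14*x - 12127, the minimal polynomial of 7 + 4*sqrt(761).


The element 7 + 4*sqrt(761) has minimal polynomial:
x^2 - 14*x - 12127
Discriminant = (-14)^2 - 4*(-12127)
= 196 + 48508
= 48704

48704


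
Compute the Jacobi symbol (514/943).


Compute (514/943) via quadratic reciprocity:
  pull out 2: (2/943) = +1  (since 943 mod 8 = 7)
  reciprocity: (257/943) -> +(943/257)
  reduce: (172/257)
  pull out 2: (2/257) = +1  (since 257 mod 8 = 1)
  pull out 2: (2/257) = +1  (since 257 mod 8 = 1)
  reciprocity: (43/257) -> +(257/43)
  reduce: (42/43)
  pull out 2: (2/43) = -1  (since 43 mod 8 = 3)
  reciprocity: (21/43) -> +(43/21)
  reduce: (1/21)
  (1/21) = 1
Product of signs = -1

-1


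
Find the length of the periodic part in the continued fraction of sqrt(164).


Run the CF algorithm for sqrt(164).
a_0 = floor(sqrt(164)) = 12; set m_0=0, q_0=1.
Recurrence: m' = q*a - m,  q' = (d - m'^2)/q,  a' = floor((a_0 + m')/q').
  step 1: m=12, q=20, a=1
  step 2: m=8, q=5, a=4
  step 3: m=12, q=4, a=6
  step 4: m=12, q=5, a=4
  step 5: m=8, q=20, a=1
  step 6: m=12, q=1, a=24
a_6 = 2*a_0 = 24, so the period closes here.
sqrt(164) = [12; 1, 4, 6, 4, 1, 24]
Period length = 6

6


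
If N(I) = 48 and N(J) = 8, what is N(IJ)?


N(IJ) = N(I) * N(J)
= 48 * 8
= 384

384


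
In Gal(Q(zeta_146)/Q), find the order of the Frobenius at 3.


The Frobenius at p in Gal(Q(zeta_n)/Q) = (Z/nZ)* is the class of p, so its order is ord_146(3), the smallest k >= 1 with 3^k = 1 mod 146.
n = 146 = 2 * 73, phi(146) = 72; the order divides phi(n).
Divisors of 72: 1, 2, 3, 4, 6, 8, 9, 12, 18, 24, 36, 72
Repeated squaring mod 146: 3^1 = 3, 3^2 = 9, 3^4 = 81, 3^8 = 137, 3^16 = 81, 3^32 = 137, 3^64 = 81
Test divisors in increasing order:
  k=1: 3^1 = 3 mod 146
  k=2: 3^2 = 9 mod 146
  k=3: 3^3 = 9 * 3 = 27 mod 146
  k=4: 3^4 = 81 mod 146
  k=6: 3^6 = 81 * 9 = 145 mod 146
  k=8: 3^8 = 137 mod 146
  k=9: 3^9 = 137 * 3 = 119 mod 146
  k=12: 3^12 = 137 * 81 = 1 mod 146  <- first divisor giving 1
Order = 12

12


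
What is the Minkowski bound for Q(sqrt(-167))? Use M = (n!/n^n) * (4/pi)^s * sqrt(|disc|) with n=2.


d = -167, d mod 4 = 1, so disc(K) = d = -167; |disc(K)| = 167
Imaginary quadratic field, so n = 2, s = r2 = 1, r1 = 0
M = (n!/n^n) * (4/pi)^s * sqrt(|disc(K)|) = (2!/2^2) * (4/pi)^1 * sqrt(167)
= 0.5 * 1.273240 * 12.922848
= 8.2269

8.2269


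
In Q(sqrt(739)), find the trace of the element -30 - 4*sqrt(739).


Tr(a + b*sqrt(d)) = (a + b*sqrt(d)) + (a - b*sqrt(d)) = 2a
= 2 * (-30)
= -60

-60


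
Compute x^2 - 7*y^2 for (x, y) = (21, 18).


x^2 - d*y^2
= 21^2 - 7*18^2
= 441 - 2268
= -1827

-1827


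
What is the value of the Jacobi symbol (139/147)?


Compute (139/147) via quadratic reciprocity:
  reciprocity: (139/147) -> -(147/139)
  reduce: (8/139)
  pull out 2: (2/139) = -1  (since 139 mod 8 = 3)
  pull out 2: (2/139) = -1  (since 139 mod 8 = 3)
  pull out 2: (2/139) = -1  (since 139 mod 8 = 3)
  (1/139) = 1
Product of signs = 1

1


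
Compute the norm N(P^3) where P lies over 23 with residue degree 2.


N(P^a) = p^(a*f)
= 23^(3*2)
= 23^6
= 148035889

148035889


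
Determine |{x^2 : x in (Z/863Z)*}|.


For prime p, the number of non-zero quadratic residues is (p-1)/2.
= (863-1)/2
= 431

431


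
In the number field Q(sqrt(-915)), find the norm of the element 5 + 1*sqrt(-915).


N(a + b*sqrt(d)) = a^2 - d*b^2
= (5)^2 - (-915)*(1)^2
= 25 + 915
= 940

940


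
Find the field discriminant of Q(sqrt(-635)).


For K = Q(sqrt(d)) with d squarefree: disc(K) = d if d = 1 mod 4, and disc(K) = 4d if d = 2 or 3 mod 4.
Here d = -635, and d mod 4 = 1.
d = 1 mod 4 (O_K = Z[(1+sqrt(d))/2]), so disc(K) = d = -635

-635


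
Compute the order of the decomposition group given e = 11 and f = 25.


|D_P| = e * f
= 11 * 25
= 275

275


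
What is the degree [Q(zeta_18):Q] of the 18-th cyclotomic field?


The degree equals Euler's totient phi(18).
18 = 2 * 3^2
phi(18) = 6

6


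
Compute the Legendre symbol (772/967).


p = 967 is prime, so compute (772/967) with the reciprocity algorithm (Jacobi-symbol steps: pull out 2s via (2/n), flip via reciprocity, reduce):
  pull out 2: (2/967) = +1  (since 967 mod 8 = 7)
  pull out 2: (2/967) = +1  (since 967 mod 8 = 7)
  reciprocity: (193/967) -> +(967/193)
  reduce: (2/193)
  pull out 2: (2/193) = +1  (since 193 mod 8 = 1)
  (1/193) = 1
Product of signs = 1
(772/967) = 1

1


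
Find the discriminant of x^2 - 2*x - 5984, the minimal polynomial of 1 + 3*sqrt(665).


The element 1 + 3*sqrt(665) has minimal polynomial:
x^2 - 2*x - 5984
Discriminant = (-2)^2 - 4*(-5984)
= 4 + 23936
= 23940

23940


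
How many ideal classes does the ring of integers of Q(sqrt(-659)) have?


K = Q(sqrt(-659)). d mod 4 = 1, so D = disc(K) = d = -659
h(K) equals the number of primitive reduced positive-definite forms (a, b, c) = a*x^2 + b*x*y + c*y^2 with b^2 - 4ac = D,
where reduced means |b| <= a <= c, with b >= 0 whenever |b| = a or a = c, and primitive means gcd(a, b, c) = 1.
Reduced forces 3a^2 <= |D| = 659, so 1 <= a <= 14; b must have the parity of D, and c = (b^2 - D)/(4a) must be an integer >= a.
Enumerate a = 1..14, b in [-a, a]:
  a=1: (1, 1, 165)  [1]
  a=2: none
  a=3: (3, -1, 55), (3, 1, 55)  [2]
  a=4: none
  a=5: (5, -1, 33), (5, 1, 33)  [2]
  a=6..8: none
  a=9: (9, -5, 19), (9, 5, 19)  [2]
  a=10: none
  a=11: (11, -1, 15), (11, 1, 15)  [2]
  a=12: none
  a=13: (13, -11, 15), (13, 11, 15)  [2]
  a=14: none
Total reduced forms: 1 + 2 + 2 + 2 + 2 + 2 = 11
h = 11

11


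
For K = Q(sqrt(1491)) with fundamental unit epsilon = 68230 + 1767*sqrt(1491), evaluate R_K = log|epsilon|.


epsilon = 68230 + 1767*sqrt(1491)
= 136460.0000
R = ln(136460.0000)
= 11.8238

11.8238


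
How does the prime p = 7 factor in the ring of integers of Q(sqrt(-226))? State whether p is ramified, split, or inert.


K = Q(sqrt(-226)). Since d mod 4 = 2, disc(K) = -904.
Check p | disc: -904 mod 7 = 6.
p does not divide disc. Compute Legendre symbol (d/p):
5^((7-1)/2) mod 7 = -1
(d/p) = -1, so p is inert: (p) stays prime with e=1, f=2, g=1.
Therefore p is inert.

inert


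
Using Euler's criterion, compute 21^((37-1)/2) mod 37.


p = 37 is prime and the exponent is (p-1)/2 = 18, so by Euler's criterion 21^18 = (21/37) = +1 or -1 mod 37.
Compute by square-and-multiply:
  18 = 16 + 2 (binary 10010)
  Repeated squaring mod 37: 21^1 = 21, 21^2 = 34, 21^4 = 9, 21^8 = 7, 21^16 = 12
  21^18 = 21^16 * 21^2 = 12 * 34 mod 37
    12 * 34 = 408 = 1 mod 37
  21^18 = 1 mod 37
Result 1: 21 is a quadratic residue mod 37.
21^18 mod 37 = 1

1


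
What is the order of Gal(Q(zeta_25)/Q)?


|Gal(Q(zeta_25)/Q)| = phi(25)
= 20

20


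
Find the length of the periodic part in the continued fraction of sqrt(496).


Run the CF algorithm for sqrt(496).
a_0 = floor(sqrt(496)) = 22; set m_0=0, q_0=1.
Recurrence: m' = q*a - m,  q' = (d - m'^2)/q,  a' = floor((a_0 + m')/q').
  step 1: m=22, q=12, a=3
  step 2: m=14, q=25, a=1
  step 3: m=11, q=15, a=2
  step 4: m=19, q=9, a=4
  step 5: m=17, q=23, a=1
  step 6: m=6, q=20, a=1
  step 7: m=14, q=15, a=2
  step 8: m=16, q=16, a=2
  step 9: m=16, q=15, a=2
  step 10: m=14, q=20, a=1
  step 11: m=6, q=23, a=1
  step 12: m=17, q=9, a=4
  step 13: m=19, q=15, a=2
  step 14: m=11, q=25, a=1
  step 15: m=14, q=12, a=3
  step 16: m=22, q=1, a=44
a_16 = 2*a_0 = 44, so the period closes here.
sqrt(496) = [22; 3, 1, 2, 4, 1, 1, 2, 2, 2, 1, 1, 4, 2, 1, 3, 44]
Period length = 16

16
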